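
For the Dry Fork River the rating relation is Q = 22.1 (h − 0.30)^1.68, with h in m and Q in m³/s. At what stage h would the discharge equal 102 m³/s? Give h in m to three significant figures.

h − h₀ = (Q/C)^(1/b) = (102/22.1)^(1/1.68) = 2.485 m
h = 0.30 + 2.485 = 2.785 m

2.79 m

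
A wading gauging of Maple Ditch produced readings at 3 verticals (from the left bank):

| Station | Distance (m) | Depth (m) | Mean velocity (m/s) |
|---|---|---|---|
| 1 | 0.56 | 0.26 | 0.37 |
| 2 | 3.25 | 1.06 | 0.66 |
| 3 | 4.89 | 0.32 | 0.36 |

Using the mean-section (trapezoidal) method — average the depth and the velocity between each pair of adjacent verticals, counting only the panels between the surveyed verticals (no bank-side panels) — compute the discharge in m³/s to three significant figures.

Panel 1-2: Δb = 2.69 m, d̄ = (0.26+1.06)/2 = 0.66, v̄ = (0.37+0.66)/2 = 0.515 → q = 2.69×0.66×0.515 = 0.9143 m³/s
Panel 2-3: Δb = 1.64 m, d̄ = (1.06+0.32)/2 = 0.69, v̄ = (0.66+0.36)/2 = 0.51 → q = 1.64×0.69×0.51 = 0.5771 m³/s
Q = Σ q = 1.491 m³/s

1.49 m³/s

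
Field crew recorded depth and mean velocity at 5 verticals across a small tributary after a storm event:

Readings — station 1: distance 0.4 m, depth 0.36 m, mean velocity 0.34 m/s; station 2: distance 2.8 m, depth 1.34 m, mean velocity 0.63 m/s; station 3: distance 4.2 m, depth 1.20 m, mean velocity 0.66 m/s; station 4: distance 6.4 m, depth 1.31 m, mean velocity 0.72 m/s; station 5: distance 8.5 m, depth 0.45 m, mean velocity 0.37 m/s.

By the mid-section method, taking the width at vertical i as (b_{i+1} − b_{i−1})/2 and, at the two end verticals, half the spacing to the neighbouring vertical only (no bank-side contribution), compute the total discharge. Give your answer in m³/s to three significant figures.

w_1 = (2.8 − 0.4)/2 = 1.2 m; q_1 = 0.34 × 0.36 × 1.2 = 0.1469 m³/s
w_2 = (4.2 − 0.4)/2 = 1.9 m; q_2 = 0.63 × 1.34 × 1.9 = 1.604 m³/s
w_3 = (6.4 − 2.8)/2 = 1.8 m; q_3 = 0.66 × 1.20 × 1.8 = 1.426 m³/s
w_4 = (8.5 − 4.2)/2 = 2.15 m; q_4 = 0.72 × 1.31 × 2.15 = 2.028 m³/s
w_5 = (8.5 − 6.4)/2 = 1.05 m; q_5 = 0.37 × 0.45 × 1.05 = 0.1748 m³/s
Q = Σ qᵢ = 5.379 m³/s

5.38 m³/s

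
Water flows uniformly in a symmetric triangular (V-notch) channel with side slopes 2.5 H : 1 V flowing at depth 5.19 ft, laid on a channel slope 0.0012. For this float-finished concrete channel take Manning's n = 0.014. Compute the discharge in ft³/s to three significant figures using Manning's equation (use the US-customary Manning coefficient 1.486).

A = z·y² = 2.5×5.19² = 67.34 ft²
P = 2y√(1+z²) = 2×5.19×√(1+2.5²) = 27.95 ft
R = A/P = 67.34/27.95 = 2.409 ft
Q = (1.486/n)·A·R^(2/3)·S^(1/2) = (1.486/0.014) × 67.34 × 2.409^(2/3) × 0.0012^(1/2) = 445.0 ft³/s

445 ft³/s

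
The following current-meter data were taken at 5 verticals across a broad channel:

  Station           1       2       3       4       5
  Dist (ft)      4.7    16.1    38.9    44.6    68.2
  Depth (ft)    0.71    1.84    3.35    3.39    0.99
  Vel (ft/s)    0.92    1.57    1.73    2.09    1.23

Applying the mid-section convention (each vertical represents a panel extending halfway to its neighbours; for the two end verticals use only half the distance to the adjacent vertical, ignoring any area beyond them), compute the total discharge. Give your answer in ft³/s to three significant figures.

254 ft³/s

w_1 = (16.1 − 4.7)/2 = 5.7 ft; q_1 = 0.92 × 0.71 × 5.7 = 3.723 ft³/s
w_2 = (38.9 − 4.7)/2 = 17.1 ft; q_2 = 1.57 × 1.84 × 17.1 = 49.40 ft³/s
w_3 = (44.6 − 16.1)/2 = 14.25 ft; q_3 = 1.73 × 3.35 × 14.25 = 82.59 ft³/s
w_4 = (68.2 − 38.9)/2 = 14.65 ft; q_4 = 2.09 × 3.39 × 14.65 = 103.8 ft³/s
w_5 = (68.2 − 44.6)/2 = 11.8 ft; q_5 = 1.23 × 0.99 × 11.8 = 14.37 ft³/s
Q = Σ qᵢ = 253.9 ft³/s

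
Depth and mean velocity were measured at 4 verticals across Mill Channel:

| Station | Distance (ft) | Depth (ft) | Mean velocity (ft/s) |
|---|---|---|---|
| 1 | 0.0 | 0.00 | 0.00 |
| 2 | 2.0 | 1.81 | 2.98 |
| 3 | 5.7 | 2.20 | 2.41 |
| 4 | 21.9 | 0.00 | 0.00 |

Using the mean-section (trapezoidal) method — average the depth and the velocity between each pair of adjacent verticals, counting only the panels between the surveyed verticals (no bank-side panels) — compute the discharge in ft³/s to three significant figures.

44.2 ft³/s

Panel 1-2: Δb = 2 ft, d̄ = (0.00+1.81)/2 = 0.905, v̄ = (0.00+2.98)/2 = 1.49 → q = 2×0.905×1.49 = 2.697 ft³/s
Panel 2-3: Δb = 3.7 ft, d̄ = (1.81+2.20)/2 = 2.005, v̄ = (2.98+2.41)/2 = 2.695 → q = 3.7×2.005×2.695 = 19.99 ft³/s
Panel 3-4: Δb = 16.2 ft, d̄ = (2.20+0.00)/2 = 1.1, v̄ = (2.41+0.00)/2 = 1.205 → q = 16.2×1.1×1.205 = 21.47 ft³/s
Q = Σ q = 44.16 ft³/s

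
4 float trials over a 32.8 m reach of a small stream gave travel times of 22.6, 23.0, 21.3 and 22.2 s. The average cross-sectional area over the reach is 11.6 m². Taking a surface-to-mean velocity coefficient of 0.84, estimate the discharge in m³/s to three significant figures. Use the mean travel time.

14.3 m³/s

t̄ = (22.6 + 23.0 + 21.3 + 22.2) / 4 = 22.275 s
v_surface = L / t̄ = 32.8 / 22.275 = 1.473 m/s
v_mean = 0.84 × 1.473 = 1.237 m/s
Q = A × v_mean = 11.6 × 1.237 = 14.35 m³/s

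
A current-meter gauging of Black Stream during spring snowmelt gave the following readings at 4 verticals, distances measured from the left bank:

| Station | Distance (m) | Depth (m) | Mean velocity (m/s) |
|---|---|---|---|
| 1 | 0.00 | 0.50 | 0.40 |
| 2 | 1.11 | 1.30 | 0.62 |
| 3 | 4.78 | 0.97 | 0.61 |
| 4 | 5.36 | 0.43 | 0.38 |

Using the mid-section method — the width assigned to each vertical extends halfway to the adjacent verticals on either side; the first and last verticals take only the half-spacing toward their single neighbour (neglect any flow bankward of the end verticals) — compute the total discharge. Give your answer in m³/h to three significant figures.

12000 m³/h

w_1 = (1.11 − 0.00)/2 = 0.555 m; q_1 = 0.40 × 0.50 × 0.555 = 0.1110 m³/s
w_2 = (4.78 − 0.00)/2 = 2.39 m; q_2 = 0.62 × 1.30 × 2.39 = 1.926 m³/s
w_3 = (5.36 − 1.11)/2 = 2.125 m; q_3 = 0.61 × 0.97 × 2.125 = 1.257 m³/s
w_4 = (5.36 − 4.78)/2 = 0.29 m; q_4 = 0.38 × 0.43 × 0.29 = 0.04739 m³/s
Q = Σ qᵢ = 3.342 m³/s
= 3.342 × 3600 = 12030 m³/h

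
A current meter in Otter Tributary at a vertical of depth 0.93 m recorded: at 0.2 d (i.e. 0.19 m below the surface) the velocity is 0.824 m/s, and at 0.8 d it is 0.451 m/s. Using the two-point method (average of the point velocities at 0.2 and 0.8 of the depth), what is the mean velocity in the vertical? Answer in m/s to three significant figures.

0.638 m/s

v̄ = (0.824 + 0.451) / 2 = 0.6375 m/s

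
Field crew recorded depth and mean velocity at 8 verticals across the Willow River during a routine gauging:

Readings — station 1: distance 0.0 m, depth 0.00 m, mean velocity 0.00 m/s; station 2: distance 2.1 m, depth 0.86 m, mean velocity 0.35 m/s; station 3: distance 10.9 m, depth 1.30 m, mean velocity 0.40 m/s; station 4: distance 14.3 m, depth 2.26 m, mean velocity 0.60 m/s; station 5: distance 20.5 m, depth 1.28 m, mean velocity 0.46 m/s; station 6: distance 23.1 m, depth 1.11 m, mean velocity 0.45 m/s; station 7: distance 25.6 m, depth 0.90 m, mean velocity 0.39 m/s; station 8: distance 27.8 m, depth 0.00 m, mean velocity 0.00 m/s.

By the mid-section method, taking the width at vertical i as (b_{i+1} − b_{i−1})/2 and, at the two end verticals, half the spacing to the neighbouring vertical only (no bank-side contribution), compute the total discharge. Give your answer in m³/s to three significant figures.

16.0 m³/s

w_2 = (10.9 − 0.0)/2 = 5.45 m; q_2 = 0.35 × 0.86 × 5.45 = 1.640 m³/s
w_3 = (14.3 − 2.1)/2 = 6.1 m; q_3 = 0.40 × 1.30 × 6.1 = 3.172 m³/s
w_4 = (20.5 − 10.9)/2 = 4.8 m; q_4 = 0.60 × 2.26 × 4.8 = 6.509 m³/s
w_5 = (23.1 − 14.3)/2 = 4.4 m; q_5 = 0.46 × 1.28 × 4.4 = 2.591 m³/s
w_6 = (25.6 − 20.5)/2 = 2.55 m; q_6 = 0.45 × 1.11 × 2.55 = 1.274 m³/s
w_7 = (27.8 − 23.1)/2 = 2.35 m; q_7 = 0.39 × 0.90 × 2.35 = 0.8249 m³/s
Stations 1, 8 contribute zero (depth or velocity is 0).
Q = Σ qᵢ = 16.01 m³/s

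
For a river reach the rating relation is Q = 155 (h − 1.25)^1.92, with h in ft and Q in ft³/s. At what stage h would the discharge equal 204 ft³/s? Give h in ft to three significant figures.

2.40 ft

h − h₀ = (Q/C)^(1/b) = (204/155)^(1/1.92) = 1.154 ft
h = 1.25 + 1.154 = 2.404 ft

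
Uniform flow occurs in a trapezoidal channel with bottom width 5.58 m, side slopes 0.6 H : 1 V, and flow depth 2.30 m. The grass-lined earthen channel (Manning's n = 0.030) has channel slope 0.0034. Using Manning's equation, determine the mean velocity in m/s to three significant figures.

2.50 m/s

A = (b + z·y)·y = (5.58 + 0.6×2.30)×2.30 = 16.01 m²
P = b + 2y√(1+z²) = 5.58 + 2×2.30×√(1+0.6²) = 10.94 m
R = A/P = 16.01/10.94 = 1.463 m
Q = (1/n)·A·R^(2/3)·S^(1/2) = (1/0.030) × 16.01 × 1.463^(2/3) × 0.0034^(1/2) = 40.09 m³/s
V = Q/A = 40.09/16.01 = 2.504 m/s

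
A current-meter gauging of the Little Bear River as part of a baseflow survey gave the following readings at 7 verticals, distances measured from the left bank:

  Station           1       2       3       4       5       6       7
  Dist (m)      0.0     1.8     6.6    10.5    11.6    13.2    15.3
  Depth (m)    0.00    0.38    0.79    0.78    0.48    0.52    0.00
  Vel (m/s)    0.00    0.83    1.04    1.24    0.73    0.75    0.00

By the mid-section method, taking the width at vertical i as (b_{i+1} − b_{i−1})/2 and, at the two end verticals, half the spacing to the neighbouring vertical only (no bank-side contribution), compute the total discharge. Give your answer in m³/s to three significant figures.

w_2 = (6.6 − 0.0)/2 = 3.3 m; q_2 = 0.83 × 0.38 × 3.3 = 1.041 m³/s
w_3 = (10.5 − 1.8)/2 = 4.35 m; q_3 = 1.04 × 0.79 × 4.35 = 3.574 m³/s
w_4 = (11.6 − 6.6)/2 = 2.5 m; q_4 = 1.24 × 0.78 × 2.5 = 2.418 m³/s
w_5 = (13.2 − 10.5)/2 = 1.35 m; q_5 = 0.73 × 0.48 × 1.35 = 0.4730 m³/s
w_6 = (15.3 − 11.6)/2 = 1.85 m; q_6 = 0.75 × 0.52 × 1.85 = 0.7215 m³/s
Stations 1, 7 contribute zero (depth or velocity is 0).
Q = Σ qᵢ = 8.227 m³/s

8.23 m³/s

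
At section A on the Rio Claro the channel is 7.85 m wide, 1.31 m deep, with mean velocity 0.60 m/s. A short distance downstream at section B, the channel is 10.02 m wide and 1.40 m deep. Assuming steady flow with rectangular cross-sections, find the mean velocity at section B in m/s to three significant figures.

Q = A₁V₁ = (7.85×1.31) × 0.60 = 6.170 m³/s
A₂ = 10.02 × 1.40 = 14.03 m²
V₂ = Q/A₂ = 6.170/14.03 = 0.4398 m/s

0.440 m/s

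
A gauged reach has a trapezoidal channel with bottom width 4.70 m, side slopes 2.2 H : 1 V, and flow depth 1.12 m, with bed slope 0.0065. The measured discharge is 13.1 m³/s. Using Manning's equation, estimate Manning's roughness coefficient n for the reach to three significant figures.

A = (b + z·y)·y = (4.70 + 2.2×1.12)×1.12 = 8.024 m²
P = b + 2y√(1+z²) = 4.70 + 2×1.12×√(1+2.2²) = 10.11 m
R = A/P = 8.024/10.11 = 0.7934 m
n = (1/Q)·A·R^(2/3)·S^(1/2) = (1/13.1) × 8.024 × 0.8570 × 0.08062 = 0.04232

0.0423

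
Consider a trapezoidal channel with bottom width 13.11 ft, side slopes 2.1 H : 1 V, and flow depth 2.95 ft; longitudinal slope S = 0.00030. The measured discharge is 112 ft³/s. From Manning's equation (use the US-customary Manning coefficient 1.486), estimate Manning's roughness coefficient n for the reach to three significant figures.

0.0216

A = (b + z·y)·y = (13.11 + 2.1×2.95)×2.95 = 56.95 ft²
P = b + 2y√(1+z²) = 13.11 + 2×2.95×√(1+2.1²) = 26.83 ft
R = A/P = 56.95/26.83 = 2.122 ft
n = (1.486/Q)·A·R^(2/3)·S^(1/2) = (1.486/112) × 56.95 × 1.652 × 0.01732 = 0.02161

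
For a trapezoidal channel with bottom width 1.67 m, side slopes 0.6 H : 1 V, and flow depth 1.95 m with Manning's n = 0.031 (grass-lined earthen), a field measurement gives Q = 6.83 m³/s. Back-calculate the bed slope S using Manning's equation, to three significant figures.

0.00171

A = (b + z·y)·y = (1.67 + 0.6×1.95)×1.95 = 5.538 m²
P = b + 2y√(1+z²) = 1.67 + 2×1.95×√(1+0.6²) = 6.218 m
R = A/P = 5.538/6.218 = 0.8906 m
S = (Q·n / (1·A·R^(2/3)))² = (6.83×0.031 / (1×5.538×0.9257))² = 0.001706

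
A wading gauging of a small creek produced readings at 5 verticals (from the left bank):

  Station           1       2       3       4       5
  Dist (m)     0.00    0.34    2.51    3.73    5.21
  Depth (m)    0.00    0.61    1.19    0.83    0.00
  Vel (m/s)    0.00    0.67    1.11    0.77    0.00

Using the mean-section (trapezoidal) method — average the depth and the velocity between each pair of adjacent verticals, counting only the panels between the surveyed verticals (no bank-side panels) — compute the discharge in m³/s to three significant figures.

Panel 1-2: Δb = 0.34 m, d̄ = (0.00+0.61)/2 = 0.305, v̄ = (0.00+0.67)/2 = 0.335 → q = 0.34×0.305×0.335 = 0.03474 m³/s
Panel 2-3: Δb = 2.17 m, d̄ = (0.61+1.19)/2 = 0.9, v̄ = (0.67+1.11)/2 = 0.89 → q = 2.17×0.9×0.89 = 1.738 m³/s
Panel 3-4: Δb = 1.22 m, d̄ = (1.19+0.83)/2 = 1.01, v̄ = (1.11+0.77)/2 = 0.94 → q = 1.22×1.01×0.94 = 1.158 m³/s
Panel 4-5: Δb = 1.48 m, d̄ = (0.83+0.00)/2 = 0.415, v̄ = (0.77+0.00)/2 = 0.385 → q = 1.48×0.415×0.385 = 0.2365 m³/s
Q = Σ q = 3.168 m³/s

3.17 m³/s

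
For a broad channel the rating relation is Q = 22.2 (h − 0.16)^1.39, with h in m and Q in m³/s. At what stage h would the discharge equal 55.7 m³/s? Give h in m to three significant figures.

2.10 m

h − h₀ = (Q/C)^(1/b) = (55.7/22.2)^(1/1.39) = 1.938 m
h = 0.16 + 1.938 = 2.098 m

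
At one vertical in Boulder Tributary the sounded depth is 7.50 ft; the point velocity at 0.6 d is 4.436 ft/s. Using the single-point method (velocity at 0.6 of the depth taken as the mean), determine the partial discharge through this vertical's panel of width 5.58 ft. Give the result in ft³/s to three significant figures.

v̄ = v₀.₆ = 4.436 ft/s
q = v̄ × d × w = 4.436 × 7.50 × 5.58 = 185.6 ft³/s

186 ft³/s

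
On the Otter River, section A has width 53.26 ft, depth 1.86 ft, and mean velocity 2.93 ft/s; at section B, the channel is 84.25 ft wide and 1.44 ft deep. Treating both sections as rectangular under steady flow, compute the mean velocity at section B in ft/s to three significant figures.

2.39 ft/s

Q = A₁V₁ = (53.26×1.86) × 2.93 = 290.3 ft³/s
A₂ = 84.25 × 1.44 = 121.3 ft²
V₂ = Q/A₂ = 290.3/121.3 = 2.392 ft/s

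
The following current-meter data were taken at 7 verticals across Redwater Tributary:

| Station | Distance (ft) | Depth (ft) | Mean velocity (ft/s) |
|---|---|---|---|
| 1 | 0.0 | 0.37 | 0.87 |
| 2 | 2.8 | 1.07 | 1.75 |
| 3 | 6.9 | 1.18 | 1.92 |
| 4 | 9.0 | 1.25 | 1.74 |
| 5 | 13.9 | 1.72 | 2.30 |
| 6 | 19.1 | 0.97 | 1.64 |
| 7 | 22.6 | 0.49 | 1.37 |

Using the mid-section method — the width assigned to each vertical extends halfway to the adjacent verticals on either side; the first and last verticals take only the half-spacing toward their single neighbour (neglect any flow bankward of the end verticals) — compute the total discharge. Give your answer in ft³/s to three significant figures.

w_1 = (2.8 − 0.0)/2 = 1.4 ft; q_1 = 0.87 × 0.37 × 1.4 = 0.4507 ft³/s
w_2 = (6.9 − 0.0)/2 = 3.45 ft; q_2 = 1.75 × 1.07 × 3.45 = 6.460 ft³/s
w_3 = (9.0 − 2.8)/2 = 3.1 ft; q_3 = 1.92 × 1.18 × 3.1 = 7.023 ft³/s
w_4 = (13.9 − 6.9)/2 = 3.5 ft; q_4 = 1.74 × 1.25 × 3.5 = 7.613 ft³/s
w_5 = (19.1 − 9.0)/2 = 5.05 ft; q_5 = 2.30 × 1.72 × 5.05 = 19.98 ft³/s
w_6 = (22.6 − 13.9)/2 = 4.35 ft; q_6 = 1.64 × 0.97 × 4.35 = 6.920 ft³/s
w_7 = (22.6 − 19.1)/2 = 1.75 ft; q_7 = 1.37 × 0.49 × 1.75 = 1.175 ft³/s
Q = Σ qᵢ = 49.62 ft³/s

49.6 ft³/s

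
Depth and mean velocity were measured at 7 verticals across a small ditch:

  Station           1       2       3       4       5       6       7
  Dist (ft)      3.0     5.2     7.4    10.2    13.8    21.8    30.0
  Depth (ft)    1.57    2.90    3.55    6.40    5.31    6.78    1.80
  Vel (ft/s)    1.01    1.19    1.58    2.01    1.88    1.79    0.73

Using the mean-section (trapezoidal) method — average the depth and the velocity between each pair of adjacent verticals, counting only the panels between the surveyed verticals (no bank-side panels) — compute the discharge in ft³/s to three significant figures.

Panel 1-2: Δb = 2.2 ft, d̄ = (1.57+2.90)/2 = 2.235, v̄ = (1.01+1.19)/2 = 1.1 → q = 2.2×2.235×1.1 = 5.409 ft³/s
Panel 2-3: Δb = 2.2 ft, d̄ = (2.90+3.55)/2 = 3.225, v̄ = (1.19+1.58)/2 = 1.385 → q = 2.2×3.225×1.385 = 9.827 ft³/s
Panel 3-4: Δb = 2.8 ft, d̄ = (3.55+6.40)/2 = 4.975, v̄ = (1.58+2.01)/2 = 1.795 → q = 2.8×4.975×1.795 = 25.00 ft³/s
Panel 4-5: Δb = 3.6 ft, d̄ = (6.40+5.31)/2 = 5.855, v̄ = (2.01+1.88)/2 = 1.945 → q = 3.6×5.855×1.945 = 41.00 ft³/s
Panel 5-6: Δb = 8 ft, d̄ = (5.31+6.78)/2 = 6.045, v̄ = (1.88+1.79)/2 = 1.835 → q = 8×6.045×1.835 = 88.74 ft³/s
Panel 6-7: Δb = 8.2 ft, d̄ = (6.78+1.80)/2 = 4.29, v̄ = (1.79+0.73)/2 = 1.26 → q = 8.2×4.29×1.26 = 44.32 ft³/s
Q = Σ q = 214.3 ft³/s

214 ft³/s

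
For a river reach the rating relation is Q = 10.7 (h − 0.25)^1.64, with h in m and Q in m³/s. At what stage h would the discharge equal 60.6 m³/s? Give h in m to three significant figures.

3.13 m

h − h₀ = (Q/C)^(1/b) = (60.6/10.7)^(1/1.64) = 2.879 m
h = 0.25 + 2.879 = 3.129 m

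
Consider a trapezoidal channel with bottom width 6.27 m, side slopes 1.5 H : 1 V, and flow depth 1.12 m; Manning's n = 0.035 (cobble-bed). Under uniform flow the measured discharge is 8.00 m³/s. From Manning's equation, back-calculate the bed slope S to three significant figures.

A = (b + z·y)·y = (6.27 + 1.5×1.12)×1.12 = 8.904 m²
P = b + 2y√(1+z²) = 6.27 + 2×1.12×√(1+1.5²) = 10.31 m
R = A/P = 8.904/10.31 = 0.8638 m
S = (Q·n / (1·A·R^(2/3)))² = (8.00×0.035 / (1×8.904×0.9070))² = 0.001202

0.00120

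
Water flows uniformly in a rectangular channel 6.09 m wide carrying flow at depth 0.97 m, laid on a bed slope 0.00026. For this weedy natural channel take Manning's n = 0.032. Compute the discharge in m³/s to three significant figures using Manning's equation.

2.43 m³/s

A = b·y = 6.09 × 0.97 = 5.907 m²
P = b + 2y = 6.09 + 2×0.97 = 8.030 m
R = A/P = 5.907/8.030 = 0.7357 m
Q = (1/n)·A·R^(2/3)·S^(1/2) = (1/0.032) × 5.907 × 0.7357^(2/3) × 0.00026^(1/2) = 2.426 m³/s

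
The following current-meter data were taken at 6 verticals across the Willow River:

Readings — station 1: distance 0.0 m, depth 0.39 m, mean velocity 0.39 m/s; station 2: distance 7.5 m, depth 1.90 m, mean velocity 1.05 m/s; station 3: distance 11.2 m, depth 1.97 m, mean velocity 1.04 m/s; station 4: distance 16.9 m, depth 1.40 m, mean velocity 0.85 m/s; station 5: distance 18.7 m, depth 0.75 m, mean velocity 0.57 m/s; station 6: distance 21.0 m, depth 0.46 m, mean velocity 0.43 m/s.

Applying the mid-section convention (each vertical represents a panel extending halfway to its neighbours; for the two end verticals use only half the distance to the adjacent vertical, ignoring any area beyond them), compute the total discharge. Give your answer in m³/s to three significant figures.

26.9 m³/s

w_1 = (7.5 − 0.0)/2 = 3.75 m; q_1 = 0.39 × 0.39 × 3.75 = 0.5704 m³/s
w_2 = (11.2 − 0.0)/2 = 5.6 m; q_2 = 1.05 × 1.90 × 5.6 = 11.17 m³/s
w_3 = (16.9 − 7.5)/2 = 4.7 m; q_3 = 1.04 × 1.97 × 4.7 = 9.629 m³/s
w_4 = (18.7 − 11.2)/2 = 3.75 m; q_4 = 0.85 × 1.40 × 3.75 = 4.463 m³/s
w_5 = (21.0 − 16.9)/2 = 2.05 m; q_5 = 0.57 × 0.75 × 2.05 = 0.8764 m³/s
w_6 = (21.0 − 18.7)/2 = 1.15 m; q_6 = 0.43 × 0.46 × 1.15 = 0.2275 m³/s
Q = Σ qᵢ = 26.94 m³/s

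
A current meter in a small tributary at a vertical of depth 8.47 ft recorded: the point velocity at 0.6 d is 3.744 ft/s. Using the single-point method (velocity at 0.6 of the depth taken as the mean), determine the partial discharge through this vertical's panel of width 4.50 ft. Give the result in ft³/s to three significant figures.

v̄ = v₀.₆ = 3.744 ft/s
q = v̄ × d × w = 3.744 × 8.47 × 4.50 = 142.7 ft³/s

143 ft³/s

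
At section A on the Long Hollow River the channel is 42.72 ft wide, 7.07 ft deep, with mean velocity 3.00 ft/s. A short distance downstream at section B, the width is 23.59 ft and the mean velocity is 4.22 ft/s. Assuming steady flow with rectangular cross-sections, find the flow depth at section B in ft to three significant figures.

9.10 ft

Q = A₁V₁ = (42.72×7.07) × 3.00 = 906.1 ft³/s
d₂ = Q/(b₂ V₂) = 906.1/(23.59×4.22) = 9.102 ft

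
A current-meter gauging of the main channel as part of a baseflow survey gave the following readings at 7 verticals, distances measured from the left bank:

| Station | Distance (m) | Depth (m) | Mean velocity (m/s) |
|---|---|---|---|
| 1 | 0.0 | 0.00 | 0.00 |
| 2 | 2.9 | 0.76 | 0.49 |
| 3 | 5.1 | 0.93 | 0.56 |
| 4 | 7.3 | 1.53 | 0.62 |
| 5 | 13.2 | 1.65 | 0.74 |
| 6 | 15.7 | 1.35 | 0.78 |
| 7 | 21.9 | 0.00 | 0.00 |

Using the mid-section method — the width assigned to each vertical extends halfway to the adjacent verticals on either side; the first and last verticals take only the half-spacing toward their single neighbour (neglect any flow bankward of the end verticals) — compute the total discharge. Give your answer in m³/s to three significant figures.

w_2 = (5.1 − 0.0)/2 = 2.55 m; q_2 = 0.49 × 0.76 × 2.55 = 0.9496 m³/s
w_3 = (7.3 − 2.9)/2 = 2.2 m; q_3 = 0.56 × 0.93 × 2.2 = 1.146 m³/s
w_4 = (13.2 − 5.1)/2 = 4.05 m; q_4 = 0.62 × 1.53 × 4.05 = 3.842 m³/s
w_5 = (15.7 − 7.3)/2 = 4.2 m; q_5 = 0.74 × 1.65 × 4.2 = 5.128 m³/s
w_6 = (21.9 − 13.2)/2 = 4.35 m; q_6 = 0.78 × 1.35 × 4.35 = 4.581 m³/s
Stations 1, 7 contribute zero (depth or velocity is 0).
Q = Σ qᵢ = 15.65 m³/s

15.6 m³/s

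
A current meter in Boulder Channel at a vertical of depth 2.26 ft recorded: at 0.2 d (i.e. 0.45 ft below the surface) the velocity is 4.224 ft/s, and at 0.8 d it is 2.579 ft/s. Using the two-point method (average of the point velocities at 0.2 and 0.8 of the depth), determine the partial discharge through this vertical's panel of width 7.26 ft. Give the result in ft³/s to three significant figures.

v̄ = (4.224 + 2.579) / 2 = 3.402 ft/s
q = v̄ × d × w = 3.402 × 2.26 × 7.26 = 55.81 ft³/s

55.8 ft³/s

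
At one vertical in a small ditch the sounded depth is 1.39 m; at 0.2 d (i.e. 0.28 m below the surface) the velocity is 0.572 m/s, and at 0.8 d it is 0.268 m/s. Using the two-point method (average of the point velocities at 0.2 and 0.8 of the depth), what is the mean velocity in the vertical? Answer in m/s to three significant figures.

0.420 m/s

v̄ = (0.572 + 0.268) / 2 = 0.4200 m/s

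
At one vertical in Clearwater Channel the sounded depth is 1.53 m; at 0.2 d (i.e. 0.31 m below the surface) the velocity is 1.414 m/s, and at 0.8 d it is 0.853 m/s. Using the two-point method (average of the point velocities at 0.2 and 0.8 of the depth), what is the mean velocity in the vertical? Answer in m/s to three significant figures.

1.13 m/s

v̄ = (1.414 + 0.853) / 2 = 1.134 m/s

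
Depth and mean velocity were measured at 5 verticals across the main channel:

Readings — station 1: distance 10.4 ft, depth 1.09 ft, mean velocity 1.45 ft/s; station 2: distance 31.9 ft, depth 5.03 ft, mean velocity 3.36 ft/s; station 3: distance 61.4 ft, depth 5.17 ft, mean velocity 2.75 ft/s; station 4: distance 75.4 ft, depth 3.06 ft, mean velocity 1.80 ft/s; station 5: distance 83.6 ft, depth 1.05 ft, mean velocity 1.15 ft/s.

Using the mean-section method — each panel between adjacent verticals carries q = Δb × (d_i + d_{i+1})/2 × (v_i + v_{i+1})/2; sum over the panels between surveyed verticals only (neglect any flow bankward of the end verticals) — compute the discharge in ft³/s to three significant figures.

Panel 1-2: Δb = 21.5 ft, d̄ = (1.09+5.03)/2 = 3.06, v̄ = (1.45+3.36)/2 = 2.405 → q = 21.5×3.06×2.405 = 158.2 ft³/s
Panel 2-3: Δb = 29.5 ft, d̄ = (5.03+5.17)/2 = 5.1, v̄ = (3.36+2.75)/2 = 3.055 → q = 29.5×5.1×3.055 = 459.6 ft³/s
Panel 3-4: Δb = 14 ft, d̄ = (5.17+3.06)/2 = 4.115, v̄ = (2.75+1.80)/2 = 2.275 → q = 14×4.115×2.275 = 131.1 ft³/s
Panel 4-5: Δb = 8.2 ft, d̄ = (3.06+1.05)/2 = 2.055, v̄ = (1.80+1.15)/2 = 1.475 → q = 8.2×2.055×1.475 = 24.86 ft³/s
Q = Σ q = 773.8 ft³/s

774 ft³/s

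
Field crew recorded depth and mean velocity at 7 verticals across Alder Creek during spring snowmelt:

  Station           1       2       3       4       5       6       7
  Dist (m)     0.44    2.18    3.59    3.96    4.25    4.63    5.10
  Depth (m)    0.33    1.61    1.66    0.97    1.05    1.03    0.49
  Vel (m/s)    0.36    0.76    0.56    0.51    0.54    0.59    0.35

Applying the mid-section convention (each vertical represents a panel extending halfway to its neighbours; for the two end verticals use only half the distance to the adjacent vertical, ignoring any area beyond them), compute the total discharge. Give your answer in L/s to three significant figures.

w_1 = (2.18 − 0.44)/2 = 0.87 m; q_1 = 0.36 × 0.33 × 0.87 = 0.1034 m³/s
w_2 = (3.59 − 0.44)/2 = 1.575 m; q_2 = 0.76 × 1.61 × 1.575 = 1.927 m³/s
w_3 = (3.96 − 2.18)/2 = 0.89 m; q_3 = 0.56 × 1.66 × 0.89 = 0.8273 m³/s
w_4 = (4.25 − 3.59)/2 = 0.33 m; q_4 = 0.51 × 0.97 × 0.33 = 0.1633 m³/s
w_5 = (4.63 − 3.96)/2 = 0.335 m; q_5 = 0.54 × 1.05 × 0.335 = 0.1899 m³/s
w_6 = (5.10 − 4.25)/2 = 0.425 m; q_6 = 0.59 × 1.03 × 0.425 = 0.2583 m³/s
w_7 = (5.10 − 4.63)/2 = 0.235 m; q_7 = 0.35 × 0.49 × 0.235 = 0.04030 m³/s
Q = Σ qᵢ = 3.510 m³/s
= 3.510 × 1000 = 3510 L/s

3510 L/s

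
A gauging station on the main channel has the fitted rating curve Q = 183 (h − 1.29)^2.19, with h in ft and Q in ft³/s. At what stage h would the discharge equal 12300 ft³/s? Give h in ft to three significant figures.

h − h₀ = (Q/C)^(1/b) = (12300/183)^(1/2.19) = 6.831 ft
h = 1.29 + 6.831 = 8.121 ft

8.12 ft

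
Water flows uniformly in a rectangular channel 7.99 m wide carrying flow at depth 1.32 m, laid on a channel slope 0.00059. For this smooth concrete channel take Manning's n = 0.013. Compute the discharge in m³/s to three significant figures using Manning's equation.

19.6 m³/s

A = b·y = 7.99 × 1.32 = 10.55 m²
P = b + 2y = 7.99 + 2×1.32 = 10.63 m
R = A/P = 10.55/10.63 = 0.9922 m
Q = (1/n)·A·R^(2/3)·S^(1/2) = (1/0.013) × 10.55 × 0.9922^(2/3) × 0.00059^(1/2) = 19.60 m³/s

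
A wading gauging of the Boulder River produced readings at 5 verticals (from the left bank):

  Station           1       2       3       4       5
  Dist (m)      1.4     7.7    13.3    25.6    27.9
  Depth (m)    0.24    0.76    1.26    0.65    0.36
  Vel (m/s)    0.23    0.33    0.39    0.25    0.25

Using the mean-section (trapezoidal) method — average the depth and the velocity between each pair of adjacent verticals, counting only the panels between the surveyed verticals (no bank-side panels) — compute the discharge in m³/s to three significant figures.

Panel 1-2: Δb = 6.3 m, d̄ = (0.24+0.76)/2 = 0.5, v̄ = (0.23+0.33)/2 = 0.28 → q = 6.3×0.5×0.28 = 0.8820 m³/s
Panel 2-3: Δb = 5.6 m, d̄ = (0.76+1.26)/2 = 1.01, v̄ = (0.33+0.39)/2 = 0.36 → q = 5.6×1.01×0.36 = 2.036 m³/s
Panel 3-4: Δb = 12.3 m, d̄ = (1.26+0.65)/2 = 0.955, v̄ = (0.39+0.25)/2 = 0.32 → q = 12.3×0.955×0.32 = 3.759 m³/s
Panel 4-5: Δb = 2.3 m, d̄ = (0.65+0.36)/2 = 0.505, v̄ = (0.25+0.25)/2 = 0.25 → q = 2.3×0.505×0.25 = 0.2904 m³/s
Q = Σ q = 6.967 m³/s

6.97 m³/s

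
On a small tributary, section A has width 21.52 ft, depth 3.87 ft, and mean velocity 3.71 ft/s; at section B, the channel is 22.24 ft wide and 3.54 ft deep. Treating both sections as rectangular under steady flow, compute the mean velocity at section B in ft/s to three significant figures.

3.92 ft/s

Q = A₁V₁ = (21.52×3.87) × 3.71 = 309.0 ft³/s
A₂ = 22.24 × 3.54 = 78.73 ft²
V₂ = Q/A₂ = 309.0/78.73 = 3.925 ft/s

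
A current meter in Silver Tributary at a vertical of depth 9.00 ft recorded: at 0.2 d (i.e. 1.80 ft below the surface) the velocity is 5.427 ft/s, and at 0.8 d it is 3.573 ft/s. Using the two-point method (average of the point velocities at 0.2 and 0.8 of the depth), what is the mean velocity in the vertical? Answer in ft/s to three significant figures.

v̄ = (5.427 + 3.573) / 2 = 4.500 ft/s

4.50 ft/s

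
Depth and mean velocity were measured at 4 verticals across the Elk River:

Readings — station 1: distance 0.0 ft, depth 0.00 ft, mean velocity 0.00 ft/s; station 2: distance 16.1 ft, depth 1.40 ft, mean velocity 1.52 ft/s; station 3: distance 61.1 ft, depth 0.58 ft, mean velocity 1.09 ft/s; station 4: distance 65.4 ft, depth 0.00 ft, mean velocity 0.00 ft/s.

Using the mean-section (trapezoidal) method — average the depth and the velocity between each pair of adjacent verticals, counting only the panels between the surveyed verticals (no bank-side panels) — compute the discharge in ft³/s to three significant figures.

Panel 1-2: Δb = 16.1 ft, d̄ = (0.00+1.40)/2 = 0.7, v̄ = (0.00+1.52)/2 = 0.76 → q = 16.1×0.7×0.76 = 8.565 ft³/s
Panel 2-3: Δb = 45 ft, d̄ = (1.40+0.58)/2 = 0.99, v̄ = (1.52+1.09)/2 = 1.305 → q = 45×0.99×1.305 = 58.14 ft³/s
Panel 3-4: Δb = 4.3 ft, d̄ = (0.58+0.00)/2 = 0.29, v̄ = (1.09+0.00)/2 = 0.545 → q = 4.3×0.29×0.545 = 0.6796 ft³/s
Q = Σ q = 67.38 ft³/s

67.4 ft³/s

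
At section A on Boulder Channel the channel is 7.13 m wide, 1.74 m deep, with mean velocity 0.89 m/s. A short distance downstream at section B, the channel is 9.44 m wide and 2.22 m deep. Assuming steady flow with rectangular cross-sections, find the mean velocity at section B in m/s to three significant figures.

0.527 m/s

Q = A₁V₁ = (7.13×1.74) × 0.89 = 11.04 m³/s
A₂ = 9.44 × 2.22 = 20.96 m²
V₂ = Q/A₂ = 11.04/20.96 = 0.5269 m/s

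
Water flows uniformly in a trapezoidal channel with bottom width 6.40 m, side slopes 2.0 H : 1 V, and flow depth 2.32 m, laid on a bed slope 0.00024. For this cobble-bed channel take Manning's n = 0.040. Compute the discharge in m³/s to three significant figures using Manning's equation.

A = (b + z·y)·y = (6.40 + 2.0×2.32)×2.32 = 25.61 m²
P = b + 2y√(1+z²) = 6.40 + 2×2.32×√(1+2.0²) = 16.78 m
R = A/P = 25.61/16.78 = 1.527 m
Q = (1/n)·A·R^(2/3)·S^(1/2) = (1/0.040) × 25.61 × 1.527^(2/3) × 0.00024^(1/2) = 13.15 m³/s

13.2 m³/s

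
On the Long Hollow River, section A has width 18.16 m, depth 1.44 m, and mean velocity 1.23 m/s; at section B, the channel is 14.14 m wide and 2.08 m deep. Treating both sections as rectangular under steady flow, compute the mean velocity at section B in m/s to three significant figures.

1.09 m/s

Q = A₁V₁ = (18.16×1.44) × 1.23 = 32.16 m³/s
A₂ = 14.14 × 2.08 = 29.41 m²
V₂ = Q/A₂ = 32.16/29.41 = 1.094 m/s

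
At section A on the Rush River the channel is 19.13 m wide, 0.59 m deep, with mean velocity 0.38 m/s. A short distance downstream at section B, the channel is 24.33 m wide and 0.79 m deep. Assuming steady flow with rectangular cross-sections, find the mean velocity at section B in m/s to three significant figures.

0.223 m/s

Q = A₁V₁ = (19.13×0.59) × 0.38 = 4.289 m³/s
A₂ = 24.33 × 0.79 = 19.22 m²
V₂ = Q/A₂ = 4.289/19.22 = 0.2231 m/s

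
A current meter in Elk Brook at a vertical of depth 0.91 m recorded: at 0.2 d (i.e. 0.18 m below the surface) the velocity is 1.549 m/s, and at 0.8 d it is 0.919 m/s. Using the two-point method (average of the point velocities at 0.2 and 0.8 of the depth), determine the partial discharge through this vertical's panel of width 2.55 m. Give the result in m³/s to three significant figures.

2.86 m³/s

v̄ = (1.549 + 0.919) / 2 = 1.234 m/s
q = v̄ × d × w = 1.234 × 0.91 × 2.55 = 2.863 m³/s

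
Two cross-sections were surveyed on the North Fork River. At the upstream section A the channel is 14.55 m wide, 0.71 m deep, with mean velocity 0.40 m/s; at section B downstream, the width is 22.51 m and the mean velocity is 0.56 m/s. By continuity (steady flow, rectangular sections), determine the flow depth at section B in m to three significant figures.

0.328 m

Q = A₁V₁ = (14.55×0.71) × 0.40 = 4.132 m³/s
d₂ = Q/(b₂ V₂) = 4.132/(22.51×0.56) = 0.3278 m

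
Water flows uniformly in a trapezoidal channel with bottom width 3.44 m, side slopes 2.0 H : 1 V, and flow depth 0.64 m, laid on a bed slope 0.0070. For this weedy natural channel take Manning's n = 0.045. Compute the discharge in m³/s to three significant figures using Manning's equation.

A = (b + z·y)·y = (3.44 + 2.0×0.64)×0.64 = 3.021 m²
P = b + 2y√(1+z²) = 3.44 + 2×0.64×√(1+2.0²) = 6.302 m
R = A/P = 3.021/6.302 = 0.4793 m
Q = (1/n)·A·R^(2/3)·S^(1/2) = (1/0.045) × 3.021 × 0.4793^(2/3) × 0.0070^(1/2) = 3.440 m³/s

3.44 m³/s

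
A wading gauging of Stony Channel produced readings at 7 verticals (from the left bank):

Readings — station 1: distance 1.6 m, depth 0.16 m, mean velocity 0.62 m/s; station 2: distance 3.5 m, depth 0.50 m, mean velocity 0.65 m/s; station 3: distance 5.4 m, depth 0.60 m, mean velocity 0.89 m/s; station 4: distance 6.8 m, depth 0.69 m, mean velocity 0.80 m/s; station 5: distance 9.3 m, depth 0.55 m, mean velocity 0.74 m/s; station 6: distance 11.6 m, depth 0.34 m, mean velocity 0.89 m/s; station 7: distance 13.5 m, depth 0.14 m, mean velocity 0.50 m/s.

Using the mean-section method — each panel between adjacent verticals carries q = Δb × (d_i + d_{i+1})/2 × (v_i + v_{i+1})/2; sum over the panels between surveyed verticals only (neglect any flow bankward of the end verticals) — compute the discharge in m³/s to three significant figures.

4.31 m³/s

Panel 1-2: Δb = 1.9 m, d̄ = (0.16+0.50)/2 = 0.33, v̄ = (0.62+0.65)/2 = 0.635 → q = 1.9×0.33×0.635 = 0.3981 m³/s
Panel 2-3: Δb = 1.9 m, d̄ = (0.50+0.60)/2 = 0.55, v̄ = (0.65+0.89)/2 = 0.77 → q = 1.9×0.55×0.77 = 0.8047 m³/s
Panel 3-4: Δb = 1.4 m, d̄ = (0.60+0.69)/2 = 0.645, v̄ = (0.89+0.80)/2 = 0.845 → q = 1.4×0.645×0.845 = 0.7630 m³/s
Panel 4-5: Δb = 2.5 m, d̄ = (0.69+0.55)/2 = 0.62, v̄ = (0.80+0.74)/2 = 0.77 → q = 2.5×0.62×0.77 = 1.194 m³/s
Panel 5-6: Δb = 2.3 m, d̄ = (0.55+0.34)/2 = 0.445, v̄ = (0.74+0.89)/2 = 0.815 → q = 2.3×0.445×0.815 = 0.8342 m³/s
Panel 6-7: Δb = 1.9 m, d̄ = (0.34+0.14)/2 = 0.24, v̄ = (0.89+0.50)/2 = 0.695 → q = 1.9×0.24×0.695 = 0.3169 m³/s
Q = Σ q = 4.310 m³/s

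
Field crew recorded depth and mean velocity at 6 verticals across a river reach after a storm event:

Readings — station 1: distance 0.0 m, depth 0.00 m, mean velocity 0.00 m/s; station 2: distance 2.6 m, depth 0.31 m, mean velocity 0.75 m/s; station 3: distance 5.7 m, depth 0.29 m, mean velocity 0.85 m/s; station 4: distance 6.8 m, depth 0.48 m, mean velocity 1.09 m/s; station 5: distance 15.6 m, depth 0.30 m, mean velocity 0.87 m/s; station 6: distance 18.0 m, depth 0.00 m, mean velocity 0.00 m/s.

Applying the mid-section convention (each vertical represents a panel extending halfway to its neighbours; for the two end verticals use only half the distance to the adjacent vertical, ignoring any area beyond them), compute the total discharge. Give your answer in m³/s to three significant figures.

5.23 m³/s

w_2 = (5.7 − 0.0)/2 = 2.85 m; q_2 = 0.75 × 0.31 × 2.85 = 0.6626 m³/s
w_3 = (6.8 − 2.6)/2 = 2.1 m; q_3 = 0.85 × 0.29 × 2.1 = 0.5177 m³/s
w_4 = (15.6 − 5.7)/2 = 4.95 m; q_4 = 1.09 × 0.48 × 4.95 = 2.590 m³/s
w_5 = (18.0 − 6.8)/2 = 5.6 m; q_5 = 0.87 × 0.30 × 5.6 = 1.462 m³/s
Stations 1, 6 contribute zero (depth or velocity is 0).
Q = Σ qᵢ = 5.232 m³/s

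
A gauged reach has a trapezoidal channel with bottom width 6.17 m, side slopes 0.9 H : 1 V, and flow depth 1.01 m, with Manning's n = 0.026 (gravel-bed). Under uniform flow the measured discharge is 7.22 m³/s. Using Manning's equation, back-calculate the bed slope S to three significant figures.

A = (b + z·y)·y = (6.17 + 0.9×1.01)×1.01 = 7.150 m²
P = b + 2y√(1+z²) = 6.17 + 2×1.01×√(1+0.9²) = 8.888 m
R = A/P = 7.150/8.888 = 0.8045 m
S = (Q·n / (1·A·R^(2/3)))² = (7.22×0.026 / (1×7.150×0.8650))² = 0.0009214

0.000921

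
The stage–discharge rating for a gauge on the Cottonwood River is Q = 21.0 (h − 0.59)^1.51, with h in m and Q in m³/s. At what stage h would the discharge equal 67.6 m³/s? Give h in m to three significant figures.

h − h₀ = (Q/C)^(1/b) = (67.6/21.0)^(1/1.51) = 2.169 m
h = 0.59 + 2.169 = 2.759 m

2.76 m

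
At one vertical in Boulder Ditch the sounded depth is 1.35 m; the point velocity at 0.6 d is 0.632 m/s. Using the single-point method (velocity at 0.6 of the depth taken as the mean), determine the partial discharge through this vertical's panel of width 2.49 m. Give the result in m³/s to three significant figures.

2.12 m³/s

v̄ = v₀.₆ = 0.632 m/s
q = v̄ × d × w = 0.6320 × 1.35 × 2.49 = 2.124 m³/s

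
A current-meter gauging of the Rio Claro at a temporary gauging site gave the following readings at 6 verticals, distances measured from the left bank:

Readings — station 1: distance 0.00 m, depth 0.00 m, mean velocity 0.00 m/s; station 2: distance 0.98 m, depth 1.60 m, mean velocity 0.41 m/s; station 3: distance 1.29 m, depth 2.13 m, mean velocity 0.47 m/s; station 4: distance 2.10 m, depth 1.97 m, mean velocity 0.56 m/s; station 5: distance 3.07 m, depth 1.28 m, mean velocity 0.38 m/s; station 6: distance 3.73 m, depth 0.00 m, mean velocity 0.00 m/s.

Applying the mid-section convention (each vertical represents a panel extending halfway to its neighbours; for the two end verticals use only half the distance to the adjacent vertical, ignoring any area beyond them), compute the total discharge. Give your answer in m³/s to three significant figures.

2.36 m³/s

w_2 = (1.29 − 0.00)/2 = 0.645 m; q_2 = 0.41 × 1.60 × 0.645 = 0.4231 m³/s
w_3 = (2.10 − 0.98)/2 = 0.56 m; q_3 = 0.47 × 2.13 × 0.56 = 0.5606 m³/s
w_4 = (3.07 − 1.29)/2 = 0.89 m; q_4 = 0.56 × 1.97 × 0.89 = 0.9818 m³/s
w_5 = (3.73 − 2.10)/2 = 0.815 m; q_5 = 0.38 × 1.28 × 0.815 = 0.3964 m³/s
Stations 1, 6 contribute zero (depth or velocity is 0).
Q = Σ qᵢ = 2.362 m³/s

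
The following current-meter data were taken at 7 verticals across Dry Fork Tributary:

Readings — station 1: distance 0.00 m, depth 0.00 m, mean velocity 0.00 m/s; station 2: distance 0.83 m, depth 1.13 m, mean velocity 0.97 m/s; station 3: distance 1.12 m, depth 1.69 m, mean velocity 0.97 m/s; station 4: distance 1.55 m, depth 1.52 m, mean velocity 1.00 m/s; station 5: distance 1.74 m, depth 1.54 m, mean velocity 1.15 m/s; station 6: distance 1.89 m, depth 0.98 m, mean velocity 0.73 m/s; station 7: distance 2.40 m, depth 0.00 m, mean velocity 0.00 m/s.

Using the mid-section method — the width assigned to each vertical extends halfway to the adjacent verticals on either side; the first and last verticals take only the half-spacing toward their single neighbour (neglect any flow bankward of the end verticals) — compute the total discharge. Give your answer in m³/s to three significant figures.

2.21 m³/s

w_2 = (1.12 − 0.00)/2 = 0.56 m; q_2 = 0.97 × 1.13 × 0.56 = 0.6138 m³/s
w_3 = (1.55 − 0.83)/2 = 0.36 m; q_3 = 0.97 × 1.69 × 0.36 = 0.5901 m³/s
w_4 = (1.74 − 1.12)/2 = 0.31 m; q_4 = 1.00 × 1.52 × 0.31 = 0.4712 m³/s
w_5 = (1.89 − 1.55)/2 = 0.17 m; q_5 = 1.15 × 1.54 × 0.17 = 0.3011 m³/s
w_6 = (2.40 − 1.74)/2 = 0.33 m; q_6 = 0.73 × 0.98 × 0.33 = 0.2361 m³/s
Stations 1, 7 contribute zero (depth or velocity is 0).
Q = Σ qᵢ = 2.212 m³/s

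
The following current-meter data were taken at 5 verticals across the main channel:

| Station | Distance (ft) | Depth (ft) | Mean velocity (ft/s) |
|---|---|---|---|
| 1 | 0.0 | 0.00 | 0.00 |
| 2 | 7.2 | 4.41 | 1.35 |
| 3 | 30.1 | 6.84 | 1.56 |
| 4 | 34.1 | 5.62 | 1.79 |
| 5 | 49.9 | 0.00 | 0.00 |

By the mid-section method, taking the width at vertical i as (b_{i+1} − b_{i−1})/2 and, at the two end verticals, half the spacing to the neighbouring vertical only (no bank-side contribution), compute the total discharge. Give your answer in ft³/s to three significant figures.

333 ft³/s

w_2 = (30.1 − 0.0)/2 = 15.05 ft; q_2 = 1.35 × 4.41 × 15.05 = 89.60 ft³/s
w_3 = (34.1 − 7.2)/2 = 13.45 ft; q_3 = 1.56 × 6.84 × 13.45 = 143.5 ft³/s
w_4 = (49.9 − 30.1)/2 = 9.9 ft; q_4 = 1.79 × 5.62 × 9.9 = 99.59 ft³/s
Stations 1, 5 contribute zero (depth or velocity is 0).
Q = Σ qᵢ = 332.7 ft³/s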